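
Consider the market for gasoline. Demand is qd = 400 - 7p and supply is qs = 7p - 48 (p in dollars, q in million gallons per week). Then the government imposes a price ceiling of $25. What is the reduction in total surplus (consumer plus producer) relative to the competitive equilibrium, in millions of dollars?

Equilibrium: 400 - 7p = 7p - 48, so 448 = 14p and p* = 32, q* = 176.
Because the ceiling (25) lies below the market-clearing price, it is binding.
At p = 25: qd = 400 - 7·25 = 225 and qs = 7·25 - 48 = 127.
Quantity traded falls to 127. At q = 127 the demand price is (400 - 127)/7 = 39 and the supply price is (48 + 127)/7 = 25.
Deadweight loss = ½ · (39 - 25) · (176 - 127) = ½ · 14 · 49 = 343.

343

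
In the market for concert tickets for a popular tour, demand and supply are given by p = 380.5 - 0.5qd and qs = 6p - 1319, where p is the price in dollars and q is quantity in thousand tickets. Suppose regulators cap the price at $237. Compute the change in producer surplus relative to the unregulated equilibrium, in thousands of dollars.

-3956

Rearranging demand gives qd = 761 - 2p. Equilibrium: 761 - 2p = 6p - 1319, so 2080 = 8p and p* = 260, q* = 241.
Since 237 < 260, the ceiling is binding.
At p = 237: qd = 761 - 2·237 = 287 and qs = 6·237 - 1319 = 103.
Producer surplus without the control is ½ · (260 - 1319/6) · 241 = 58081/12.
With the ceiling, producers sell 103 units at 237, so PS = ½ · (237 - 1319/6) · 103 = 10609/12.
Change in producer surplus = 10609/12 - 58081/12 = -3956.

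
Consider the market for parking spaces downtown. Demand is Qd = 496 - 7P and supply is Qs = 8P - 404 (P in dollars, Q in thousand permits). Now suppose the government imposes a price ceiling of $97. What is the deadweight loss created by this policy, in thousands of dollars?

0

Without the control the market clears where 496 - 7P = 8P - 404, i.e. P* = 60 and Q* = 76.
The ceiling of 97 is above the equilibrium price 60, so it is not binding; the market clears at P* = 60, Q* = 76.
Since the control does not bind, no trades are prevented and deadweight loss is zero.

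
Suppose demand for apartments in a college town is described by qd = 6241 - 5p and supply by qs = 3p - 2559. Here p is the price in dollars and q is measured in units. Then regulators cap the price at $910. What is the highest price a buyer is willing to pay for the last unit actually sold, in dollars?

1214

Setting quantity demanded equal to quantity supplied, 6241 - 5p = 3p - 2559, gives p* = 1100 and q* = 741.
The ceiling of 910 is below the equilibrium price 1100, so it binds.
At p = 910: qd = 6241 - 5·910 = 1691 and qs = 3·910 - 2559 = 171.
Only 171 units reach the market. On the demand curve, the marginal buyer's willingness to pay at q = 171 is (6241 - 171)/5 = 1214.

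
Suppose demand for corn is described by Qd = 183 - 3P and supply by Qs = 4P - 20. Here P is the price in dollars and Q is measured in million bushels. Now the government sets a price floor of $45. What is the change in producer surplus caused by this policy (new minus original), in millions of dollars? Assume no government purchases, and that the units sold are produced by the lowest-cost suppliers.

Setting quantity demanded equal to quantity supplied, 183 - 3P = 4P - 20, gives P* = 29 and Q* = 96.
Since 45 > 29, the floor is binding.
At P = 45: Qd = 183 - 3·45 = 48 and Qs = 4·45 - 20 = 160.
Producer surplus without the control is ½ · (29 - 5) · 96 = 1152.
With the floor, 48 units are sold at 45. The supply price at Q = 48 is 17, so PS = ½ · [(45 - 5) + (45 - 17)] · 48 = 1632.
Change in producer surplus = 1632 - 1152 = 480.

480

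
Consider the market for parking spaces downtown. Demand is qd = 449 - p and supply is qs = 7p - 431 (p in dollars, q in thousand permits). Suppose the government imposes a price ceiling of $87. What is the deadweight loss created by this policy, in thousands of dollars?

14812

Without the control the market clears where 449 - p = 7p - 431, i.e. p* = 110 and q* = 339.
Because the ceiling (87) lies below the market-clearing price, it is binding.
At p = 87: qd = 449 - 87 = 362 and qs = 7·87 - 431 = 178.
Quantity traded falls to 178. At q = 178 the demand price is 449 - 178 = 271 and the supply price is (431 + 178)/7 = 87.
Deadweight loss = ½ · (271 - 87) · (339 - 178) = ½ · 184 · 161 = 14812.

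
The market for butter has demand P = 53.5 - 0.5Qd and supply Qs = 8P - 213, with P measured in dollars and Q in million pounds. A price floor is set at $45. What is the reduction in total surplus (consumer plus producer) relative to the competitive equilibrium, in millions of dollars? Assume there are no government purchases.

211.25

Rearranging demand gives Qd = 107 - 2P. Setting quantity demanded equal to quantity supplied, 107 - 2P = 8P - 213, gives P* = 32 and Q* = 43.
The floor of 45 is above the equilibrium price 32, so it binds.
At P = 45: Qd = 107 - 2·45 = 17 and Qs = 8·45 - 213 = 147.
Quantity traded falls to 17. At Q = 17 the demand price is (107 - 17)/2 = 45 and the supply price is (213 + 17)/8 = 28.75.
Deadweight loss = ½ · (45 - 28.75) · (43 - 17) = ½ · 16.25 · 26 = 211.25.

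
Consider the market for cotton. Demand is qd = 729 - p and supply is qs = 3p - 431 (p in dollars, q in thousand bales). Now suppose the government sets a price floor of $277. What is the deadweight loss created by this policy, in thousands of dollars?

0

Without the control the market clears where 729 - p = 3p - 431, i.e. p* = 290 and q* = 439.
Since 277 is below p* = 290, the floor does not bind and the free-market outcome prevails.
Since the control does not bind, no trades are prevented and deadweight loss is zero.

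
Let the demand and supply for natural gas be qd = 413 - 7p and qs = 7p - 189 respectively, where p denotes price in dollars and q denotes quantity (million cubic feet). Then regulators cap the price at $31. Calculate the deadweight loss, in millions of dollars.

1008

Setting quantity demanded equal to quantity supplied, 413 - 7p = 7p - 189, gives p* = 43 and q* = 112.
Because the ceiling (31) lies below the market-clearing price, it is binding.
At p = 31: qd = 413 - 7·31 = 196 and qs = 7·31 - 189 = 28.
Quantity traded falls to 28. At q = 28 the demand price is (413 - 28)/7 = 55 and the supply price is (189 + 28)/7 = 31.
Deadweight loss = ½ · (55 - 31) · (112 - 28) = ½ · 24 · 84 = 1008.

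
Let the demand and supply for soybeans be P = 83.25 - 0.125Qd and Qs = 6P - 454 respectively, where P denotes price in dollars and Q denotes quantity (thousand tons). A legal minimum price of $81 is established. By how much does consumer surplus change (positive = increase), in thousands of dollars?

Rearranging demand gives Qd = 666 - 8P. Setting quantity demanded equal to quantity supplied, 666 - 8P = 6P - 454, gives P* = 80 and Q* = 26.
Because the floor (81) lies above the market-clearing price, it is binding.
At P = 81: Qd = 666 - 8·81 = 18 and Qs = 6·81 - 454 = 32.
Consumer surplus without the control is ½ · (83.25 - 80) · 26 = 42.25.
With the floor, consumers buy 18 units at 81, so CS = ½ · (83.25 - 81) · 18 = 20.25.
Change in consumer surplus = 20.25 - 42.25 = -22.

-22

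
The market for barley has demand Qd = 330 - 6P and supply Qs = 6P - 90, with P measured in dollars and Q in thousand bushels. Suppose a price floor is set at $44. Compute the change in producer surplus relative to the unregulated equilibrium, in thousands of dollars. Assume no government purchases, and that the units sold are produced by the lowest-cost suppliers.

Equilibrium: 330 - 6P = 6P - 90, so 420 = 12P and P* = 35, Q* = 120.
The floor of 44 is above the equilibrium price 35, so it binds.
At P = 44: Qd = 330 - 6·44 = 66 and Qs = 6·44 - 90 = 174.
Producer surplus without the control is ½ · (35 - 15) · 120 = 1200.
With the floor, 66 units are sold at 44. The supply price at Q = 66 is 26, so PS = ½ · [(44 - 15) + (44 - 26)] · 66 = 1551.
Change in producer surplus = 1551 - 1200 = 351.

351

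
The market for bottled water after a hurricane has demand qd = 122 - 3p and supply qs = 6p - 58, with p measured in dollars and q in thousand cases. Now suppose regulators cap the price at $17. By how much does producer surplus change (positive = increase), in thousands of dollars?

-159

Setting quantity demanded equal to quantity supplied, 122 - 3p = 6p - 58, gives p* = 20 and q* = 62.
Because the ceiling (17) lies below the market-clearing price, it is binding.
At p = 17: qd = 122 - 3·17 = 71 and qs = 6·17 - 58 = 44.
Producer surplus without the control is ½ · (20 - 29/3) · 62 = 961/3.
With the ceiling, producers sell 44 units at 17, so PS = ½ · (17 - 29/3) · 44 = 484/3.
Change in producer surplus = 484/3 - 961/3 = -159.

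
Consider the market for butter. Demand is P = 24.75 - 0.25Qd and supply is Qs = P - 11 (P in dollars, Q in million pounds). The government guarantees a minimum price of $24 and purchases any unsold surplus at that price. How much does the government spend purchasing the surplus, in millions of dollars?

240

Rearranging demand gives Qd = 99 - 4P. Equilibrium: 99 - 4P = P - 11, so 110 = 5P and P* = 22, Q* = 11.
Since 24 > 22, the floor is binding.
At P = 24: Qd = 99 - 4·24 = 3 and Qs = 24 - 11 = 13.
Surplus = Qs - Qd = 10.
Government expenditure = surplus × support price = 10 × 24 = 240.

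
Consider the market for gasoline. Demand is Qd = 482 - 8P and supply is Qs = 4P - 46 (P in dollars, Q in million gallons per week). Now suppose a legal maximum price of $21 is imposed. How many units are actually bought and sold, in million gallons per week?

38

Without the control the market clears where 482 - 8P = 4P - 46, i.e. P* = 44 and Q* = 130.
Since 21 < 44, the ceiling is binding.
At P = 21: Qd = 482 - 8·21 = 314 and Qs = 4·21 - 46 = 38.
The quantity actually transacted is the short side, supply: 38.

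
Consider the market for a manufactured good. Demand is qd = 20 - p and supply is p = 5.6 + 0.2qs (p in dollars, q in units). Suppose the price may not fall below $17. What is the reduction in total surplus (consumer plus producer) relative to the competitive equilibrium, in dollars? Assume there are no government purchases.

Rearranging supply gives qs = 5p - 28. In a free market, 20 - p = 5p - 28 gives the equilibrium p* = 8, q* = 12.
Because the floor (17) lies above the market-clearing price, it is binding.
At p = 17: qd = 20 - 17 = 3 and qs = 5·17 - 28 = 57.
Quantity traded falls to 3. At q = 3 the demand price is 20 - 3 = 17 and the supply price is (28 + 3)/5 = 6.2.
Deadweight loss = ½ · (17 - 6.2) · (12 - 3) = ½ · 10.8 · 9 = 48.6.

48.6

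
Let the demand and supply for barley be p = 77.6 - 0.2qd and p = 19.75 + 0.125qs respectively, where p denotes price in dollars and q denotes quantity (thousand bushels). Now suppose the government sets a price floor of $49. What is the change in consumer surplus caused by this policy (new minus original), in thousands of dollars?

Rearranging demand gives qd = 388 - 5p; rearranging supply gives qs = 8p - 158. Equilibrium: 388 - 5p = 8p - 158, so 546 = 13p and p* = 42, q* = 178.
Since 49 > 42, the floor is binding.
At p = 49: qd = 388 - 5·49 = 143 and qs = 8·49 - 158 = 234.
Consumer surplus without the control is ½ · (77.6 - 42) · 178 = 3168.4.
With the floor, consumers buy 143 units at 49, so CS = ½ · (77.6 - 49) · 143 = 2044.9.
Change in consumer surplus = 2044.9 - 3168.4 = -1123.5.

-1123.5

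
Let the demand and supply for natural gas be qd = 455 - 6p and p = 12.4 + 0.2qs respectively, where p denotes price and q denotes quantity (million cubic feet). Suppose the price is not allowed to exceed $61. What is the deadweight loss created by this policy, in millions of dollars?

0

Rearranging supply gives qs = 5p - 62. Equilibrium: 455 - 6p = 5p - 62, so 517 = 11p and p* = 47, q* = 173.
Since 61 is above p* = 47, the ceiling does not bind and the free-market outcome prevails.
Since the control does not bind, no trades are prevented and deadweight loss is zero.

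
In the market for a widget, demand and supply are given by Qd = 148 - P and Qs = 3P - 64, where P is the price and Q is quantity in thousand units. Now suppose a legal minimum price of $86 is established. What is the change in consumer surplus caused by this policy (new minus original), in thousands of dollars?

-2590.5

Equilibrium: 148 - P = 3P - 64, so 212 = 4P and P* = 53, Q* = 95.
Because the floor (86) lies above the market-clearing price, it is binding.
At P = 86: Qd = 148 - 86 = 62 and Qs = 3·86 - 64 = 194.
Consumer surplus without the control is ½ · (148 - 53) · 95 = 4512.5.
With the floor, consumers buy 62 units at 86, so CS = ½ · (148 - 86) · 62 = 1922.
Change in consumer surplus = 1922 - 4512.5 = -2590.5.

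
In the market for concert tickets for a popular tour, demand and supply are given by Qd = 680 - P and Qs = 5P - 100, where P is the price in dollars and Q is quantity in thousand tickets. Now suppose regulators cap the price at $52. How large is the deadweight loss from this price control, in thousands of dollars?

Equilibrium: 680 - P = 5P - 100, so 780 = 6P and P* = 130, Q* = 550.
Because the ceiling (52) lies below the market-clearing price, it is binding.
At P = 52: Qd = 680 - 52 = 628 and Qs = 5·52 - 100 = 160.
Quantity traded falls to 160. At Q = 160 the demand price is 680 - 160 = 520 and the supply price is (100 + 160)/5 = 52.
Deadweight loss = ½ · (520 - 52) · (550 - 160) = ½ · 468 · 390 = 91260.

91260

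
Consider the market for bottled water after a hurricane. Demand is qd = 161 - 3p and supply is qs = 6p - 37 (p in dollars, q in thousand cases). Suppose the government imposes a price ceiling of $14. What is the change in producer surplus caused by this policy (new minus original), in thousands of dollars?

Equilibrium: 161 - 3p = 6p - 37, so 198 = 9p and p* = 22, q* = 95.
The ceiling of 14 is below the equilibrium price 22, so it binds.
At p = 14: qd = 161 - 3·14 = 119 and qs = 6·14 - 37 = 47.
Producer surplus without the control is ½ · (22 - 37/6) · 95 = 9025/12.
With the ceiling, producers sell 47 units at 14, so PS = ½ · (14 - 37/6) · 47 = 2209/12.
Change in producer surplus = 2209/12 - 9025/12 = -568.

-568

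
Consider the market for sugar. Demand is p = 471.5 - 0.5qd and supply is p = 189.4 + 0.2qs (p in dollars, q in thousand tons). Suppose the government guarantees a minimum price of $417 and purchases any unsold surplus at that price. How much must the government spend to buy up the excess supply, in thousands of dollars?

Rearranging demand gives qd = 943 - 2p; rearranging supply gives qs = 5p - 947. Without the control the market clears where 943 - 2p = 5p - 947, i.e. p* = 270 and q* = 403.
The floor of 417 is above the equilibrium price 270, so it binds.
At p = 417: qd = 943 - 2·417 = 109 and qs = 5·417 - 947 = 1138.
Surplus = qs - qd = 1029.
Government expenditure = surplus × support price = 1029 × 417 = 429093.

429093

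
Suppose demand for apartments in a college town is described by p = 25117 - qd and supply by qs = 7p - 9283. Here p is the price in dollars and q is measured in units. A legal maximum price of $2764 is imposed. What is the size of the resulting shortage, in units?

12288

Rearranging demand gives qd = 25117 - p. Without the control the market clears where 25117 - p = 7p - 9283, i.e. p* = 4300 and q* = 20817.
Because the ceiling (2764) lies below the market-clearing price, it is binding.
At p = 2764: qd = 25117 - 2764 = 22353 and qs = 7·2764 - 9283 = 10065.
Shortage = qd - qs = 22353 - 10065 = 12288.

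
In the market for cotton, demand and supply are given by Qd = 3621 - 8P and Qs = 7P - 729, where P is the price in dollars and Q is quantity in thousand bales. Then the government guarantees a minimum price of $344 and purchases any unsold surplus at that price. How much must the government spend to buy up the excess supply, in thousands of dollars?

In a free market, 3621 - 8P = 7P - 729 gives the equilibrium P* = 290, Q* = 1301.
The floor of 344 is above the equilibrium price 290, so it binds.
At P = 344: Qd = 3621 - 8·344 = 869 and Qs = 7·344 - 729 = 1679.
Surplus = Qs - Qd = 810.
Government expenditure = surplus × support price = 810 × 344 = 278640.

278640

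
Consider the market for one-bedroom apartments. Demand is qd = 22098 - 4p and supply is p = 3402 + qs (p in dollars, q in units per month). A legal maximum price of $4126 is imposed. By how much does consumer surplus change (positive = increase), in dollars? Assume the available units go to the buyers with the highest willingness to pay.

Rearranging supply gives qs = p - 3402. Setting quantity demanded equal to quantity supplied, 22098 - 4p = p - 3402, gives p* = 5100 and q* = 1698.
Because the ceiling (4126) lies below the market-clearing price, it is binding.
At p = 4126: qd = 22098 - 4·4126 = 5594 and qs = 4126 - 3402 = 724.
Consumer surplus without the control is ½ · (5524.5 - 5100) · 1698 = 360400.5.
With the ceiling, 724 units are sold at 4126 (assume they go to the highest-value buyers). The demand price at q = 724 is 5343.5, so CS = ½ · [(5524.5 - 4126) + (5343.5 - 4126)] · 724 = 946992.
Change in consumer surplus = 946992 - 360400.5 = 586591.5.

586591.5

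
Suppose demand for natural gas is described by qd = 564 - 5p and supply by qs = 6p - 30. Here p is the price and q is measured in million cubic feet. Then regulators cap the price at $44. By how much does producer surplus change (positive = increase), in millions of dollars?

Setting quantity demanded equal to quantity supplied, 564 - 5p = 6p - 30, gives p* = 54 and q* = 294.
The ceiling of 44 is below the equilibrium price 54, so it binds.
At p = 44: qd = 564 - 5·44 = 344 and qs = 6·44 - 30 = 234.
Producer surplus without the control is ½ · (54 - 5) · 294 = 7203.
With the ceiling, producers sell 234 units at 44, so PS = ½ · (44 - 5) · 234 = 4563.
Change in producer surplus = 4563 - 7203 = -2640.

-2640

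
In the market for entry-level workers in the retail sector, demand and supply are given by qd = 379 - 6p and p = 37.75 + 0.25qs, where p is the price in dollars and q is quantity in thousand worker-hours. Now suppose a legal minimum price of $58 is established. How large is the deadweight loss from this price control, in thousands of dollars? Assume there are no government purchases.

Rearranging supply gives qs = 4p - 151. In a free market, 379 - 6p = 4p - 151 gives the equilibrium p* = 53, q* = 61.
Since 58 > 53, the floor is binding.
At p = 58: qd = 379 - 6·58 = 31 and qs = 4·58 - 151 = 81.
Quantity traded falls to 31. At q = 31 the demand price is (379 - 31)/6 = 58 and the supply price is (151 + 31)/4 = 45.5.
Deadweight loss = ½ · (58 - 45.5) · (61 - 31) = ½ · 12.5 · 30 = 187.5.

187.5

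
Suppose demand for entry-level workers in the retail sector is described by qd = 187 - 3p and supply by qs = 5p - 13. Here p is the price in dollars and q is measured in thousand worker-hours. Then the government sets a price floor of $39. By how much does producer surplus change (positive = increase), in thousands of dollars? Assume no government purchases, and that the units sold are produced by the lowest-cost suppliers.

803.6

Without the control the market clears where 187 - 3p = 5p - 13, i.e. p* = 25 and q* = 112.
The floor of 39 is above the equilibrium price 25, so it binds.
At p = 39: qd = 187 - 3·39 = 70 and qs = 5·39 - 13 = 182.
Producer surplus without the control is ½ · (25 - 2.6) · 112 = 1254.4.
With the floor, 70 units are sold at 39. The supply price at q = 70 is 16.6, so PS = ½ · [(39 - 2.6) + (39 - 16.6)] · 70 = 2058.
Change in producer surplus = 2058 - 1254.4 = 803.6.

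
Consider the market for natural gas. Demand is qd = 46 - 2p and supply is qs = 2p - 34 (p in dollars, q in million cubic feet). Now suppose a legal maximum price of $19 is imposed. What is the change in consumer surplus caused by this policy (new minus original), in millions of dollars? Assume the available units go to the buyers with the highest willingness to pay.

In a free market, 46 - 2p = 2p - 34 gives the equilibrium p* = 20, q* = 6.
The ceiling of 19 is below the equilibrium price 20, so it binds.
At p = 19: qd = 46 - 2·19 = 8 and qs = 2·19 - 34 = 4.
Consumer surplus without the control is ½ · (23 - 20) · 6 = 9.
With the ceiling, 4 units are sold at 19 (assume they go to the highest-value buyers). The demand price at q = 4 is 21, so CS = ½ · [(23 - 19) + (21 - 19)] · 4 = 12.
Change in consumer surplus = 12 - 9 = 3.

3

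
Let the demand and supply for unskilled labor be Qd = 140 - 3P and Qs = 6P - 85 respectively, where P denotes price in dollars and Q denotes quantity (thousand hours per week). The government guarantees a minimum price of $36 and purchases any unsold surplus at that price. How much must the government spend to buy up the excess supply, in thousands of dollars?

Without the control the market clears where 140 - 3P = 6P - 85, i.e. P* = 25 and Q* = 65.
Since 36 > 25, the floor is binding.
At P = 36: Qd = 140 - 3·36 = 32 and Qs = 6·36 - 85 = 131.
Surplus = Qs - Qd = 99.
Government expenditure = surplus × support price = 99 × 36 = 3564.

3564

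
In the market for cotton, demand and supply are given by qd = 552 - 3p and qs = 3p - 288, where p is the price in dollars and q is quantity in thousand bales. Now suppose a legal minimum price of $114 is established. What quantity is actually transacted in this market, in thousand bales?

Equilibrium: 552 - 3p = 3p - 288, so 840 = 6p and p* = 140, q* = 132.
Since 114 is below p* = 140, the floor does not bind and the free-market outcome prevails.

132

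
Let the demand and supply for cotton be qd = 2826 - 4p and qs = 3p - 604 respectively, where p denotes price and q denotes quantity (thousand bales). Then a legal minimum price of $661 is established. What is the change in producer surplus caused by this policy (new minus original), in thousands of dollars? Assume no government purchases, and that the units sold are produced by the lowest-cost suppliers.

-46854

Equilibrium: 2826 - 4p = 3p - 604, so 3430 = 7p and p* = 490, q* = 866.
Since 661 > 490, the floor is binding.
At p = 661: qd = 2826 - 4·661 = 182 and qs = 3·661 - 604 = 1379.
Producer surplus without the control is ½ · (490 - 604/3) · 866 = 374978/3.
With the floor, 182 units are sold at 661. The supply price at q = 182 is 262, so PS = ½ · [(661 - 604/3) + (661 - 262)] · 182 = 234416/3.
Change in producer surplus = 234416/3 - 374978/3 = -46854.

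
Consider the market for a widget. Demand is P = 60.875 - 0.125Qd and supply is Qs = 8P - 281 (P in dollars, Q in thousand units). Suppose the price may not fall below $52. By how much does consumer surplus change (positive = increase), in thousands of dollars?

Rearranging demand gives Qd = 487 - 8P. Equilibrium: 487 - 8P = 8P - 281, so 768 = 16P and P* = 48, Q* = 103.
The floor of 52 is above the equilibrium price 48, so it binds.
At P = 52: Qd = 487 - 8·52 = 71 and Qs = 8·52 - 281 = 135.
Consumer surplus without the control is ½ · (60.875 - 48) · 103 = 663.0625.
With the floor, consumers buy 71 units at 52, so CS = ½ · (60.875 - 52) · 71 = 315.0625.
Change in consumer surplus = 315.0625 - 663.0625 = -348.

-348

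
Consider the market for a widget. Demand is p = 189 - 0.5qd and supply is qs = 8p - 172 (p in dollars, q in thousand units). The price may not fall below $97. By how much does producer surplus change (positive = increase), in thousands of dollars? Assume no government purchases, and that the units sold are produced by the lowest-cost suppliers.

Rearranging demand gives qd = 378 - 2p. Without the control the market clears where 378 - 2p = 8p - 172, i.e. p* = 55 and q* = 268.
The floor of 97 is above the equilibrium price 55, so it binds.
At p = 97: qd = 378 - 2·97 = 184 and qs = 8·97 - 172 = 604.
Producer surplus without the control is ½ · (55 - 21.5) · 268 = 4489.
With the floor, 184 units are sold at 97. The supply price at q = 184 is 44.5, so PS = ½ · [(97 - 21.5) + (97 - 44.5)] · 184 = 11776.
Change in producer surplus = 11776 - 4489 = 7287.

7287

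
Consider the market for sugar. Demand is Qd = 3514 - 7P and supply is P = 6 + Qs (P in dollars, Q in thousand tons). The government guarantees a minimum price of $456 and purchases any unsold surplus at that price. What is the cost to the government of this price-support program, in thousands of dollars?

58368

Rearranging supply gives Qs = P - 6. Without the control the market clears where 3514 - 7P = P - 6, i.e. P* = 440 and Q* = 434.
Because the floor (456) lies above the market-clearing price, it is binding.
At P = 456: Qd = 3514 - 7·456 = 322 and Qs = 456 - 6 = 450.
Surplus = Qs - Qd = 128.
Government expenditure = surplus × support price = 128 × 456 = 58368.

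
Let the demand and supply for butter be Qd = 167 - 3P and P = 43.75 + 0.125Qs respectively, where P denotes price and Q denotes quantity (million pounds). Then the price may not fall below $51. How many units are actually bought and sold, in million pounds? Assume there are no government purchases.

Rearranging supply gives Qs = 8P - 350. Setting quantity demanded equal to quantity supplied, 167 - 3P = 8P - 350, gives P* = 47 and Q* = 26.
Because the floor (51) lies above the market-clearing price, it is binding.
At P = 51: Qd = 167 - 3·51 = 14 and Qs = 8·51 - 350 = 58.
The quantity actually transacted is the short side, demand: 14.

14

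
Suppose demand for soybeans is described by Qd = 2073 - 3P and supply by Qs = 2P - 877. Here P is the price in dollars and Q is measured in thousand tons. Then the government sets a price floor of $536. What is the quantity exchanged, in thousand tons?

303

Without the control the market clears where 2073 - 3P = 2P - 877, i.e. P* = 590 and Q* = 303.
Since 536 is below P* = 590, the floor does not bind and the free-market outcome prevails.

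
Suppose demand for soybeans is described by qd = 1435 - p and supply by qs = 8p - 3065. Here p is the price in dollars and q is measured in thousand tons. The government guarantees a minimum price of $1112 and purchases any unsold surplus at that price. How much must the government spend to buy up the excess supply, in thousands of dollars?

6124896

In a free market, 1435 - p = 8p - 3065 gives the equilibrium p* = 500, q* = 935.
The floor of 1112 is above the equilibrium price 500, so it binds.
At p = 1112: qd = 1435 - 1112 = 323 and qs = 8·1112 - 3065 = 5831.
Surplus = qs - qd = 5508.
Government expenditure = surplus × support price = 5508 × 1112 = 6124896.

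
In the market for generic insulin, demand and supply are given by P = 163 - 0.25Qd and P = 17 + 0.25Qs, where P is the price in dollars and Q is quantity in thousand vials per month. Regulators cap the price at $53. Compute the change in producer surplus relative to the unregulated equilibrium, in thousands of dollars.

-8066

Rearranging demand gives Qd = 652 - 4P; rearranging supply gives Qs = 4P - 68. In a free market, 652 - 4P = 4P - 68 gives the equilibrium P* = 90, Q* = 292.
The ceiling of 53 is below the equilibrium price 90, so it binds.
At P = 53: Qd = 652 - 4·53 = 440 and Qs = 4·53 - 68 = 144.
Producer surplus without the control is ½ · (90 - 17) · 292 = 10658.
With the ceiling, producers sell 144 units at 53, so PS = ½ · (53 - 17) · 144 = 2592.
Change in producer surplus = 2592 - 10658 = -8066.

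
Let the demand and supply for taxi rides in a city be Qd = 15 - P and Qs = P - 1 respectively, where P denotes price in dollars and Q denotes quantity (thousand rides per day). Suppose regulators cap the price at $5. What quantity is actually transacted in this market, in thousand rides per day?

In a free market, 15 - P = P - 1 gives the equilibrium P* = 8, Q* = 7.
The ceiling of 5 is below the equilibrium price 8, so it binds.
At P = 5: Qd = 15 - 5 = 10 and Qs = 5 - 1 = 4.
The quantity actually transacted is the short side, supply: 4.

4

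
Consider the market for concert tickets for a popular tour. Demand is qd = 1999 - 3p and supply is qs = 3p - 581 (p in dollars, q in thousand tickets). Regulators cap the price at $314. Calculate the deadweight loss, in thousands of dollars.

In a free market, 1999 - 3p = 3p - 581 gives the equilibrium p* = 430, q* = 709.
Because the ceiling (314) lies below the market-clearing price, it is binding.
At p = 314: qd = 1999 - 3·314 = 1057 and qs = 3·314 - 581 = 361.
Quantity traded falls to 361. At q = 361 the demand price is (1999 - 361)/3 = 546 and the supply price is (581 + 361)/3 = 314.
Deadweight loss = ½ · (546 - 314) · (709 - 361) = ½ · 232 · 348 = 40368.

40368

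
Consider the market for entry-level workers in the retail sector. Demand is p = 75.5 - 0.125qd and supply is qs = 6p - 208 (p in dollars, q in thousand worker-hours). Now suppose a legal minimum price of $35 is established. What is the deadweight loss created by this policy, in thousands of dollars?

Rearranging demand gives qd = 604 - 8p. Setting quantity demanded equal to quantity supplied, 604 - 8p = 6p - 208, gives p* = 58 and q* = 140.
Since 35 is below p* = 58, the floor does not bind and the free-market outcome prevails.
Since the control does not bind, no trades are prevented and deadweight loss is zero.

0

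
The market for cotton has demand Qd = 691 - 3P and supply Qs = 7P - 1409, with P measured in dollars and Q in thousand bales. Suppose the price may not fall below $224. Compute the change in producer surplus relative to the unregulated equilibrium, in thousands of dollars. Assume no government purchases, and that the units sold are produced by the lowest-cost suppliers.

140

In a free market, 691 - 3P = 7P - 1409 gives the equilibrium P* = 210, Q* = 61.
Since 224 > 210, the floor is binding.
At P = 224: Qd = 691 - 3·224 = 19 and Qs = 7·224 - 1409 = 159.
Producer surplus without the control is ½ · (210 - 1409/7) · 61 = 3721/14.
With the floor, 19 units are sold at 224. The supply price at Q = 19 is 204, so PS = ½ · [(224 - 1409/7) + (224 - 204)] · 19 = 5681/14.
Change in producer surplus = 5681/14 - 3721/14 = 140.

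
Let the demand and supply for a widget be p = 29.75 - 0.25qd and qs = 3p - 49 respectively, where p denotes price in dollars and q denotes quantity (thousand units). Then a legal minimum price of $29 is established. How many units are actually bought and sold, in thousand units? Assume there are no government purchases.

3

Rearranging demand gives qd = 119 - 4p. Equilibrium: 119 - 4p = 3p - 49, so 168 = 7p and p* = 24, q* = 23.
Since 29 > 24, the floor is binding.
At p = 29: qd = 119 - 4·29 = 3 and qs = 3·29 - 49 = 38.
The quantity actually transacted is the short side, demand: 3.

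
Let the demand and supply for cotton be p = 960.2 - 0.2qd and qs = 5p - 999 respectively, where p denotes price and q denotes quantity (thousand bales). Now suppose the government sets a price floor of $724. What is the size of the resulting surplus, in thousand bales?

1440

Rearranging demand gives qd = 4801 - 5p. Setting quantity demanded equal to quantity supplied, 4801 - 5p = 5p - 999, gives p* = 580 and q* = 1901.
Since 724 > 580, the floor is binding.
At p = 724: qd = 4801 - 5·724 = 1181 and qs = 5·724 - 999 = 2621.
Surplus = qs - qd = 2621 - 1181 = 1440.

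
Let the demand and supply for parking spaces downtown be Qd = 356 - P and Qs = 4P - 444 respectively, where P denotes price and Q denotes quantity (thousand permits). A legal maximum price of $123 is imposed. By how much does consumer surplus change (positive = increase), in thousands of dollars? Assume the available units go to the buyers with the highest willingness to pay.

In a free market, 356 - P = 4P - 444 gives the equilibrium P* = 160, Q* = 196.
Since 123 < 160, the ceiling is binding.
At P = 123: Qd = 356 - 123 = 233 and Qs = 4·123 - 444 = 48.
Consumer surplus without the control is ½ · (356 - 160) · 196 = 19208.
With the ceiling, 48 units are sold at 123 (assume they go to the highest-value buyers). The demand price at Q = 48 is 308, so CS = ½ · [(356 - 123) + (308 - 123)] · 48 = 10032.
Change in consumer surplus = 10032 - 19208 = -9176.

-9176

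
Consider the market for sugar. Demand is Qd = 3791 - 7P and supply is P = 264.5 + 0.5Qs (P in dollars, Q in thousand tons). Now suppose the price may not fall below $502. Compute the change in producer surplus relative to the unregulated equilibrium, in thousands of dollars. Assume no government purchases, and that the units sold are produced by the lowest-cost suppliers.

165

Rearranging supply gives Qs = 2P - 529. Setting quantity demanded equal to quantity supplied, 3791 - 7P = 2P - 529, gives P* = 480 and Q* = 431.
Because the floor (502) lies above the market-clearing price, it is binding.
At P = 502: Qd = 3791 - 7·502 = 277 and Qs = 2·502 - 529 = 475.
Producer surplus without the control is ½ · (480 - 264.5) · 431 = 46440.25.
With the floor, 277 units are sold at 502. The supply price at Q = 277 is 403, so PS = ½ · [(502 - 264.5) + (502 - 403)] · 277 = 46605.25.
Change in producer surplus = 46605.25 - 46440.25 = 165.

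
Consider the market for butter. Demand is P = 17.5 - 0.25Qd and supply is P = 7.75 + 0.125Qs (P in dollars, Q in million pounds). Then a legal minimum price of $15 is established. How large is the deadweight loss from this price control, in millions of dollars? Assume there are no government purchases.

Rearranging demand gives Qd = 70 - 4P; rearranging supply gives Qs = 8P - 62. Setting quantity demanded equal to quantity supplied, 70 - 4P = 8P - 62, gives P* = 11 and Q* = 26.
The floor of 15 is above the equilibrium price 11, so it binds.
At P = 15: Qd = 70 - 4·15 = 10 and Qs = 8·15 - 62 = 58.
Quantity traded falls to 10. At Q = 10 the demand price is (70 - 10)/4 = 15 and the supply price is (62 + 10)/8 = 9.
Deadweight loss = ½ · (15 - 9) · (26 - 10) = ½ · 6 · 16 = 48.

48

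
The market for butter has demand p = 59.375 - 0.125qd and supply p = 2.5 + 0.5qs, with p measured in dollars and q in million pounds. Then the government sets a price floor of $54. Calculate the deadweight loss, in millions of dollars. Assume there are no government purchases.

720

Rearranging demand gives qd = 475 - 8p; rearranging supply gives qs = 2p - 5. Equilibrium: 475 - 8p = 2p - 5, so 480 = 10p and p* = 48, q* = 91.
Because the floor (54) lies above the market-clearing price, it is binding.
At p = 54: qd = 475 - 8·54 = 43 and qs = 2·54 - 5 = 103.
Quantity traded falls to 43. At q = 43 the demand price is (475 - 43)/8 = 54 and the supply price is (5 + 43)/2 = 24.
Deadweight loss = ½ · (54 - 24) · (91 - 43) = ½ · 30 · 48 = 720.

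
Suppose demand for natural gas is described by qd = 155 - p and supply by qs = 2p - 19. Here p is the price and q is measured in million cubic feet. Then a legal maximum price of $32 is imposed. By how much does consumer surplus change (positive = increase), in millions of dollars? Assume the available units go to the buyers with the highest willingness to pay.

-182

Equilibrium: 155 - p = 2p - 19, so 174 = 3p and p* = 58, q* = 97.
Since 32 < 58, the ceiling is binding.
At p = 32: qd = 155 - 32 = 123 and qs = 2·32 - 19 = 45.
Consumer surplus without the control is ½ · (155 - 58) · 97 = 4704.5.
With the ceiling, 45 units are sold at 32 (assume they go to the highest-value buyers). The demand price at q = 45 is 110, so CS = ½ · [(155 - 32) + (110 - 32)] · 45 = 4522.5.
Change in consumer surplus = 4522.5 - 4704.5 = -182.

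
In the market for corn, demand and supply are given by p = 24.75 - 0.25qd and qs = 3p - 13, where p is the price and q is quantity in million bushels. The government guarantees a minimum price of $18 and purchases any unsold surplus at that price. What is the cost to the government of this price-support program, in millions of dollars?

Rearranging demand gives qd = 99 - 4p. In a free market, 99 - 4p = 3p - 13 gives the equilibrium p* = 16, q* = 35.
Because the floor (18) lies above the market-clearing price, it is binding.
At p = 18: qd = 99 - 4·18 = 27 and qs = 3·18 - 13 = 41.
Surplus = qs - qd = 14.
Government expenditure = surplus × support price = 14 × 18 = 252.

252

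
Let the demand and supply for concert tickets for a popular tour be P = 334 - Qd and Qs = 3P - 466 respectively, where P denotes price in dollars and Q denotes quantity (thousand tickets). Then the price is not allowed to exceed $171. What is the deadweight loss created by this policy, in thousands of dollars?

5046

Rearranging demand gives Qd = 334 - P. Equilibrium: 334 - P = 3P - 466, so 800 = 4P and P* = 200, Q* = 134.
The ceiling of 171 is below the equilibrium price 200, so it binds.
At P = 171: Qd = 334 - 171 = 163 and Qs = 3·171 - 466 = 47.
Quantity traded falls to 47. At Q = 47 the demand price is 334 - 47 = 287 and the supply price is (466 + 47)/3 = 171.
Deadweight loss = ½ · (287 - 171) · (134 - 47) = ½ · 116 · 87 = 5046.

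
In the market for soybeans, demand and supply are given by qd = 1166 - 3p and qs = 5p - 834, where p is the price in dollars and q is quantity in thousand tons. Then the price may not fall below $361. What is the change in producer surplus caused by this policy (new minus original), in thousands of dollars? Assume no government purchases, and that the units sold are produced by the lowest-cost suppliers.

-1875.9

In a free market, 1166 - 3p = 5p - 834 gives the equilibrium p* = 250, q* = 416.
Because the floor (361) lies above the market-clearing price, it is binding.
At p = 361: qd = 1166 - 3·361 = 83 and qs = 5·361 - 834 = 971.
Producer surplus without the control is ½ · (250 - 166.8) · 416 = 17305.6.
With the floor, 83 units are sold at 361. The supply price at q = 83 is 183.4, so PS = ½ · [(361 - 166.8) + (361 - 183.4)] · 83 = 15429.7.
Change in producer surplus = 15429.7 - 17305.6 = -1875.9.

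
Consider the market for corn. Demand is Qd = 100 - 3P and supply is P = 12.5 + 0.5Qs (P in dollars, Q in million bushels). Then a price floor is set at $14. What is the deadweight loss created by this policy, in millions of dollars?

0

Rearranging supply gives Qs = 2P - 25. Setting quantity demanded equal to quantity supplied, 100 - 3P = 2P - 25, gives P* = 25 and Q* = 25.
The floor of 14 is below the equilibrium price 25, so it is not binding; the market clears at P* = 25, Q* = 25.
Since the control does not bind, no trades are prevented and deadweight loss is zero.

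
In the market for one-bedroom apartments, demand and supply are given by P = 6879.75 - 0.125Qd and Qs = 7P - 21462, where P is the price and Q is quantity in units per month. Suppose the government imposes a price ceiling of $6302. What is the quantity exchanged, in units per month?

Rearranging demand gives Qd = 55038 - 8P. Equilibrium: 55038 - 8P = 7P - 21462, so 76500 = 15P and P* = 5100, Q* = 14238.
The ceiling of 6302 is above the equilibrium price 5100, so it is not binding; the market clears at P* = 5100, Q* = 14238.

14238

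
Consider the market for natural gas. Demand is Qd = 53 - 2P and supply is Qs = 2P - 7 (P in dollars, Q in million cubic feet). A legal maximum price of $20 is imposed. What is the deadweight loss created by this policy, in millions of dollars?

0

Without the control the market clears where 53 - 2P = 2P - 7, i.e. P* = 15 and Q* = 23.
The ceiling of 20 is above the equilibrium price 15, so it is not binding; the market clears at P* = 15, Q* = 23.
Since the control does not bind, no trades are prevented and deadweight loss is zero.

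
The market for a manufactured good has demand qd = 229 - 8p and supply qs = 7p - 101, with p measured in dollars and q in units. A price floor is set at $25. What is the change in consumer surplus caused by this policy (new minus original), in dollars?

-123

In a free market, 229 - 8p = 7p - 101 gives the equilibrium p* = 22, q* = 53.
The floor of 25 is above the equilibrium price 22, so it binds.
At p = 25: qd = 229 - 8·25 = 29 and qs = 7·25 - 101 = 74.
Consumer surplus without the control is ½ · (28.625 - 22) · 53 = 175.5625.
With the floor, consumers buy 29 units at 25, so CS = ½ · (28.625 - 25) · 29 = 52.5625.
Change in consumer surplus = 52.5625 - 175.5625 = -123.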